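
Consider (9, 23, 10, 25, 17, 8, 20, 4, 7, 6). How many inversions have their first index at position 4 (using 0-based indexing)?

4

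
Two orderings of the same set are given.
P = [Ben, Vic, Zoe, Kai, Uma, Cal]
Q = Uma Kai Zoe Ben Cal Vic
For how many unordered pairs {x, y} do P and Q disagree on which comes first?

Disagreeing pairs: 10

Assign each item its position (1..6) in the first ordering, then rewrite the second ordering as that position sequence:
positions: Ben→1, Vic→2, Zoe→3, Kai→4, Uma→5, Cal→6
second ordering as positions: [5, 4, 3, 1, 6, 2]
Discordant pairs = inversions in this position sequence.
5: 4, 3, 1, 2 → 4
4: 3, 1, 2 → 3
3: 1, 2 → 2
1: 0
6: 2 → 1
2: 0
Total: 4 + 3 + 2 + 0 + 1 + 0 = 10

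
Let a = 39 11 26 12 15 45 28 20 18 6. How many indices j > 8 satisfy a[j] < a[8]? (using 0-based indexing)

1

The element at index 8 is 18.
Elements after it: 6
Those smaller than 18: 6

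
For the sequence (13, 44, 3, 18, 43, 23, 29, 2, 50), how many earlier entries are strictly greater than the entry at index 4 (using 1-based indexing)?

The element at index 4 is 18.
Elements before it: 13, 44, 3
Those larger than 18: 44

1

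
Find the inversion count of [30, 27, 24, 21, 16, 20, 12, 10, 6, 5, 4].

Sweep left to right; for each value list the smaller values that follow it:
30 → 27, 24, 21, 16, 20, 12, 10, 6, 5, 4 → 10
27 → 24, 21, 16, 20, 12, 10, 6, 5, 4 → 9
24 → 21, 16, 20, 12, 10, 6, 5, 4 → 8
21 → 16, 20, 12, 10, 6, 5, 4 → 7
16 → 12, 10, 6, 5, 4 → 5
20 → 12, 10, 6, 5, 4 → 5
12 → 10, 6, 5, 4 → 4
10 → 6, 5, 4 → 3
6 → 5, 4 → 2
5 → 4 → 1
4 → none → 0
Sum: 10 + 9 + 8 + 7 + 5 + 5 + 4 + 3 + 2 + 1 + 0 = 54

54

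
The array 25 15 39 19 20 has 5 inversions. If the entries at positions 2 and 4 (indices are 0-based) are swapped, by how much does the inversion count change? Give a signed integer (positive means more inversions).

-1

Positions 2 and 4 hold 39 and 20; after swapping, the array is [25, 15, 20, 19, 39].
Sweep left to right; for each value list the smaller values that follow it:
25 → 15, 20, 19 → 3
15 → none → 0
20 → 19 → 1
19 → none → 0
39 → none → 0
Sum: 3 + 0 + 1 + 0 + 0 = 4
Change: 4 − 5 = -1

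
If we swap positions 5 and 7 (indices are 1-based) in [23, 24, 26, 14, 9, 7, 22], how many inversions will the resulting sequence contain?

16 inversions

Positions 5 and 7 hold 9 and 22; after swapping, the array is [23, 24, 26, 14, 22, 7, 9].
Element-by-element contributions:
23 → 14, 22, 7, 9 → 4
24 → 14, 22, 7, 9 → 4
26 → 14, 22, 7, 9 → 4
14 → 7, 9 → 2
22 → 7, 9 → 2
7 → none → 0
9 → none → 0
Sum: 4 + 4 + 4 + 2 + 2 + 0 + 0 = 16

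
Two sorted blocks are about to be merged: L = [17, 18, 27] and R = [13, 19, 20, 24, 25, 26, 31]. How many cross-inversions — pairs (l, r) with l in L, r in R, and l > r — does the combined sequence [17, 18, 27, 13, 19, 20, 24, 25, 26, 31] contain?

Count, for every r in R, how many entries of L exceed r:
r = 13: 17, 18, 27 → 3
r = 19: 27 → 1
r = 20: 27 → 1
r = 24: 27 → 1
r = 25: 27 → 1
r = 26: 27 → 1
r = 31: none → 0
Cross-inversions: 3 + 1 + 1 + 1 + 1 + 1 + 0 = 8

8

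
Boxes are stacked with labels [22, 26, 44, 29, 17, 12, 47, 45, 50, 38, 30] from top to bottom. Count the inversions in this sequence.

For each element, count later entries that are smaller:
22: 2
26: 2
44: 5
29: 2
17: 1
12: 0
47: 3
45: 2
50: 2
38: 1
30: 0
Sum: 2 + 2 + 5 + 2 + 1 + 0 + 3 + 2 + 2 + 1 + 0 = 20

20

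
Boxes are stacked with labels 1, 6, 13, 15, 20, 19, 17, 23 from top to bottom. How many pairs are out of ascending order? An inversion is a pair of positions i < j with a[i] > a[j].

Sweep left to right; for each value list the smaller values that follow it:
1 → none → 0
6 → none → 0
13 → none → 0
15 → none → 0
20 → 19, 17 → 2
19 → 17 → 1
17 → none → 0
23 → none → 0
Sum: 0 + 0 + 0 + 0 + 2 + 1 + 0 + 0 = 3

3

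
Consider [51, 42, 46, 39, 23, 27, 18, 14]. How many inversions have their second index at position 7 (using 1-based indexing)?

The element at index 7 is 18.
Elements before it: 51, 42, 46, 39, 23, 27
Those larger than 18: 51, 42, 46, 39, 23, 27

6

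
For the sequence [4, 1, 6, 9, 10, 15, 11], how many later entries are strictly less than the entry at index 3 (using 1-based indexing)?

0 such elements

The element at index 3 is 6.
Elements after it: 9, 10, 15, 11
None of them are smaller than 6.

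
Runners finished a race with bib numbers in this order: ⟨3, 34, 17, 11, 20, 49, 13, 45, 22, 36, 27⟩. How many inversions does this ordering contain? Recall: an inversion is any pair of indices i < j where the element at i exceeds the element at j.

18 out-of-order pairs

Sweep left to right; for each value list the smaller values that follow it:
3 → none → 0
34 → 17, 11, 20, 13, 22, 27 → 6
17 → 11, 13 → 2
11 → none → 0
20 → 13 → 1
49 → 13, 45, 22, 36, 27 → 5
13 → none → 0
45 → 22, 36, 27 → 3
22 → none → 0
36 → 27 → 1
27 → none → 0
Sum: 0 + 6 + 2 + 0 + 1 + 5 + 0 + 3 + 0 + 1 + 0 = 18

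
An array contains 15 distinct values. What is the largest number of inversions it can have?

The maximum occurs when the array is in strictly decreasing order: every one of the C(15, 2) pairs is inverted.
C(15, 2) = 15·14/2 = 105

105 inversions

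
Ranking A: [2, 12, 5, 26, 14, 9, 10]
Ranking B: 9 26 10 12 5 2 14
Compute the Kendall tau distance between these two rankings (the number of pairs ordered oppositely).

There are 14 discordant pairs.

Assign each item its position (1..7) in the first ordering, then rewrite the second ordering as that position sequence:
positions: 2→1, 12→2, 5→3, 26→4, 14→5, 9→6, 10→7
second ordering as positions: [6, 4, 7, 2, 3, 1, 5]
Discordant pairs = inversions in this position sequence.
6: 4, 2, 3, 1, 5 → 5
4: 2, 3, 1 → 3
7: 2, 3, 1, 5 → 4
2: 1 → 1
3: 1 → 1
1: 0
5: 0
Total: 5 + 3 + 4 + 1 + 1 + 0 + 0 = 14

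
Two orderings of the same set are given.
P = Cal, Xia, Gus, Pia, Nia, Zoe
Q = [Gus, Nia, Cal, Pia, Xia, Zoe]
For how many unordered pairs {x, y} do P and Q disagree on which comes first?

6

Assign each item its position (1..6) in the first ordering, then rewrite the second ordering as that position sequence:
positions: Cal→1, Xia→2, Gus→3, Pia→4, Nia→5, Zoe→6
second ordering as positions: [3, 5, 1, 4, 2, 6]
Discordant pairs = inversions in this position sequence.
3: 1, 2 → 2
5: 1, 4, 2 → 3
1: 0
4: 2 → 1
2: 0
6: 0
Total: 2 + 3 + 0 + 1 + 0 + 0 = 6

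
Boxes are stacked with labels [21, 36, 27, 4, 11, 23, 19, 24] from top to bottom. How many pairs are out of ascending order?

Out-of-order pairs: 15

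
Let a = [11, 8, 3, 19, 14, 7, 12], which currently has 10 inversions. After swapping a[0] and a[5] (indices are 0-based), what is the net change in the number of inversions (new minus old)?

Positions 0 and 5 hold 11 and 7; after swapping, the array is [7, 8, 3, 19, 14, 11, 12].
Sweep left to right; for each value list the smaller values that follow it:
7: 1
8: 1
3: 0
19: 3
14: 2
11: 0
12: 0
Sum: 1 + 1 + 0 + 3 + 2 + 0 + 0 = 7
Change: 7 − 10 = -3

-3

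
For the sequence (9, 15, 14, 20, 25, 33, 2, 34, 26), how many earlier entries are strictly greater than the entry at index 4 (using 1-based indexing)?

0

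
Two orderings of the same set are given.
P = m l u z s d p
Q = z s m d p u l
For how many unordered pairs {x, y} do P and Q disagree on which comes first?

Assign each item its position (1..7) in the first ordering, then rewrite the second ordering as that position sequence:
positions: m→1, l→2, u→3, z→4, s→5, d→6, p→7
second ordering as positions: [4, 5, 1, 6, 7, 3, 2]
Discordant pairs = inversions in this position sequence.
4: 1, 3, 2 → 3
5: 1, 3, 2 → 3
1: 0
6: 3, 2 → 2
7: 3, 2 → 2
3: 2 → 1
2: 0
Total: 3 + 3 + 0 + 2 + 2 + 1 + 0 = 11

Disagreeing pairs: 11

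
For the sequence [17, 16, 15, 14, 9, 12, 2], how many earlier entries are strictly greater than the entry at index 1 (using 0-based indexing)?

The element at index 1 is 16.
Elements before it: 17
Those larger than 16: 17

1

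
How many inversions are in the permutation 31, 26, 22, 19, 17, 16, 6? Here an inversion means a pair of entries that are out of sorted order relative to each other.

Sweep left to right; for each value list the smaller values that follow it:
31 → 26, 22, 19, 17, 16, 6 → 6
26 → 22, 19, 17, 16, 6 → 5
22 → 19, 17, 16, 6 → 4
19 → 17, 16, 6 → 3
17 → 16, 6 → 2
16 → 6 → 1
6 → none → 0
Sum: 6 + 5 + 4 + 3 + 2 + 1 + 0 = 21

21 inversions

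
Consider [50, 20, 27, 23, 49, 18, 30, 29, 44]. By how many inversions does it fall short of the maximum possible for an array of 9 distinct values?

19

Maximum inversions for 9 distinct elements is C(9, 2) = 9·8/2 = 36.
Current inversions — for each element, count later smaller elements:
50: 8
20: 1
27: 2
23: 1
49: 4
18: 0
30: 1
29: 0
44: 0
Current total: 8 + 1 + 2 + 1 + 4 + 0 + 1 + 0 + 0 = 17
Shortfall: 36 − 17 = 19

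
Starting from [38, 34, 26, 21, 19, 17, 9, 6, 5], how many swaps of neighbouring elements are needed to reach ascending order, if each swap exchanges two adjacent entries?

36

Each adjacent swap fixes exactly one inversion, so the minimum swap count equals the number of inversions.
Count inversions — for each element, later elements that are smaller:
38: 34, 26, 21, 19, 17, 9, 6, 5 → 8
34: 26, 21, 19, 17, 9, 6, 5 → 7
26: 21, 19, 17, 9, 6, 5 → 6
21: 19, 17, 9, 6, 5 → 5
19: 17, 9, 6, 5 → 4
17: 9, 6, 5 → 3
9: 6, 5 → 2
6: 5 → 1
5: none → 0
Total inversions: 8 + 7 + 6 + 5 + 4 + 3 + 2 + 1 + 0 = 36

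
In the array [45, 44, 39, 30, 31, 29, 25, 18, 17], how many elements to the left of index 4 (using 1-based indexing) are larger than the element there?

3 such elements

The element at index 4 is 30.
Elements before it: 45, 44, 39
Those larger than 30: 45, 44, 39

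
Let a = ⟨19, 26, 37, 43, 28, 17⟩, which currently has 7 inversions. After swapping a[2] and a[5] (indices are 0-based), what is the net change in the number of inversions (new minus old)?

-3

Positions 2 and 5 hold 37 and 17; after swapping, the array is [19, 26, 17, 43, 28, 37].
Element-by-element contributions:
19: 1
26: 1
17: 0
43: 2
28: 0
37: 0
Sum: 1 + 1 + 0 + 2 + 0 + 0 = 4
Change: 4 − 7 = -3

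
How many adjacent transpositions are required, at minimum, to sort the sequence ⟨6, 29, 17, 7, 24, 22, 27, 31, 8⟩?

13 swaps

Minimum adjacent swaps = number of inversions (each swap of adjacent out-of-order elements removes one inversion and no swap can remove more).
Count inversions — for each element, later elements that are smaller:
6: none → 0
29: 17, 7, 24, 22, 27, 8 → 6
17: 7, 8 → 2
7: none → 0
24: 22, 8 → 2
22: 8 → 1
27: 8 → 1
31: 8 → 1
8: none → 0
Total inversions: 0 + 6 + 2 + 0 + 2 + 1 + 1 + 1 + 0 = 13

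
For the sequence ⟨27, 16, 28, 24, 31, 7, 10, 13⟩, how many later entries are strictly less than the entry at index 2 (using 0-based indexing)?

4

The element at index 2 is 28.
Elements after it: 24, 31, 7, 10, 13
Those smaller than 28: 24, 7, 10, 13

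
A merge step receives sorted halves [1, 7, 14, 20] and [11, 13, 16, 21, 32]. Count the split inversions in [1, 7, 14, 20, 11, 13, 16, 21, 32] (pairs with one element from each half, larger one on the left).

5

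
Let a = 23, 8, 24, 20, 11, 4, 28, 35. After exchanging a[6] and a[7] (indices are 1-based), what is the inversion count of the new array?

Positions 6 and 7 hold 4 and 28; after swapping, the array is [23, 8, 24, 20, 11, 28, 4, 35].
Element-by-element contributions:
23 → 8, 20, 11, 4 → 4
8 → 4 → 1
24 → 20, 11, 4 → 3
20 → 11, 4 → 2
11 → 4 → 1
28 → 4 → 1
4 → none → 0
35 → none → 0
Sum: 4 + 1 + 3 + 2 + 1 + 1 + 0 + 0 = 12

12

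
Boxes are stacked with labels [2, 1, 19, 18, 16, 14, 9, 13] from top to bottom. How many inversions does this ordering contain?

Sweep left to right; for each value list the smaller values that follow it:
2 → 1 → 1
1 → none → 0
19 → 18, 16, 14, 9, 13 → 5
18 → 16, 14, 9, 13 → 4
16 → 14, 9, 13 → 3
14 → 9, 13 → 2
9 → none → 0
13 → none → 0
Sum: 1 + 0 + 5 + 4 + 3 + 2 + 0 + 0 = 15

15 inversions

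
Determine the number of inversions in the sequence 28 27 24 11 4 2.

15 inversions

For each element, count later entries that are smaller:
28: 5
27: 4
24: 3
11: 2
4: 1
2: 0
Sum: 5 + 4 + 3 + 2 + 1 + 0 = 15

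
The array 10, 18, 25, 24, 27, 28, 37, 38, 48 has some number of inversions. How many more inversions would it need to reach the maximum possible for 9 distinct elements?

Maximum inversions for 9 distinct elements is C(9, 2) = 9·8/2 = 36.
Current inversions — for each element, count later smaller elements:
10: 0
18: 0
25: 1
24: 0
27: 0
28: 0
37: 0
38: 0
48: 0
Current total: 0 + 0 + 1 + 0 + 0 + 0 + 0 + 0 + 0 = 1
Shortfall: 36 − 1 = 35

35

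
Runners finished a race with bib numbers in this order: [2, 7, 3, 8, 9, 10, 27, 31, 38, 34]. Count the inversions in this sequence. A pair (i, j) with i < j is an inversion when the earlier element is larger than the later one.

Element-by-element contributions:
2 → none → 0
7 → 3 → 1
3 → none → 0
8 → none → 0
9 → none → 0
10 → none → 0
27 → none → 0
31 → none → 0
38 → 34 → 1
34 → none → 0
Sum: 0 + 1 + 0 + 0 + 0 + 0 + 0 + 0 + 1 + 0 = 2

2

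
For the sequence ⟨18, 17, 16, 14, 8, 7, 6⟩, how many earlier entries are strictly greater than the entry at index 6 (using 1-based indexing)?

The element at index 6 is 7.
Elements before it: 18, 17, 16, 14, 8
Those larger than 7: 18, 17, 16, 14, 8

5 such elements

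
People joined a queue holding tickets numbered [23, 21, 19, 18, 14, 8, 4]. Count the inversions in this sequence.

Element-by-element contributions:
23 → 21, 19, 18, 14, 8, 4 → 6
21 → 19, 18, 14, 8, 4 → 5
19 → 18, 14, 8, 4 → 4
18 → 14, 8, 4 → 3
14 → 8, 4 → 2
8 → 4 → 1
4 → none → 0
Sum: 6 + 5 + 4 + 3 + 2 + 1 + 0 = 21

21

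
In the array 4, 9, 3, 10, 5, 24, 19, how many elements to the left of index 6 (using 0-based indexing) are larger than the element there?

1

The element at index 6 is 19.
Elements before it: 4, 9, 3, 10, 5, 24
Those larger than 19: 24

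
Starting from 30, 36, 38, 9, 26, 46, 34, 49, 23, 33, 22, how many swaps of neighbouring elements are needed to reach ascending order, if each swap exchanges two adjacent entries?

There are 30 swaps.

Minimum adjacent swaps = number of inversions (each swap of adjacent out-of-order elements removes one inversion and no swap can remove more).
Count inversions — for each element, later elements that are smaller:
30: 9, 26, 23, 22 → 4
36: 9, 26, 34, 23, 33, 22 → 6
38: 9, 26, 34, 23, 33, 22 → 6
9: none → 0
26: 23, 22 → 2
46: 34, 23, 33, 22 → 4
34: 23, 33, 22 → 3
49: 23, 33, 22 → 3
23: 22 → 1
33: 22 → 1
22: none → 0
Total inversions: 4 + 6 + 6 + 0 + 2 + 4 + 3 + 3 + 1 + 1 + 0 = 30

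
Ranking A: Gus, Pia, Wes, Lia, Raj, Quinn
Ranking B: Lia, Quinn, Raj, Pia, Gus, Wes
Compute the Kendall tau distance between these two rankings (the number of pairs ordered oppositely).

11 discordant pairs

Assign each item its position (1..6) in the first ordering, then rewrite the second ordering as that position sequence:
positions: Gus→1, Pia→2, Wes→3, Lia→4, Raj→5, Quinn→6
second ordering as positions: [4, 6, 5, 2, 1, 3]
Discordant pairs = inversions in this position sequence.
4: 2, 1, 3 → 3
6: 5, 2, 1, 3 → 4
5: 2, 1, 3 → 3
2: 1 → 1
1: 0
3: 0
Total: 3 + 4 + 3 + 1 + 0 + 0 = 11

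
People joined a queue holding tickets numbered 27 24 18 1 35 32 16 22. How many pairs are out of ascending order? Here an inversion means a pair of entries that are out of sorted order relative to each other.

16 inversions

For each element, count later entries that are smaller:
27: 5
24: 4
18: 2
1: 0
35: 3
32: 2
16: 0
22: 0
Sum: 5 + 4 + 2 + 0 + 3 + 2 + 0 + 0 = 16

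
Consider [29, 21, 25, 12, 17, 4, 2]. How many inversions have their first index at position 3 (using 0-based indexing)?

The element at index 3 is 12.
Elements after it: 17, 4, 2
Those smaller than 12: 4, 2

2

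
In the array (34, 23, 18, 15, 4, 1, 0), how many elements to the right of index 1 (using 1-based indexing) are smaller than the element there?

The element at index 1 is 34.
Elements after it: 23, 18, 15, 4, 1, 0
Those smaller than 34: 23, 18, 15, 4, 1, 0

6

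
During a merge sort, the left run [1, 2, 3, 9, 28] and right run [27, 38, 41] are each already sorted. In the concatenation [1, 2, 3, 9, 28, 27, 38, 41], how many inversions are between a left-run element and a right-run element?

1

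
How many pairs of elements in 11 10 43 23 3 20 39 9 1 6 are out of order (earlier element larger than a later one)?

30

Element-by-element contributions:
11: 5
10: 4
43: 7
23: 5
3: 1
20: 3
39: 3
9: 2
1: 0
6: 0
Sum: 5 + 4 + 7 + 5 + 1 + 3 + 3 + 2 + 0 + 0 = 30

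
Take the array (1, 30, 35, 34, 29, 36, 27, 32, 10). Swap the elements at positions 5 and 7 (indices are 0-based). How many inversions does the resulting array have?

18

Positions 5 and 7 hold 36 and 32; after swapping, the array is [1, 30, 35, 34, 29, 32, 27, 36, 10].
Element-by-element contributions:
1 → none → 0
30 → 29, 27, 10 → 3
35 → 34, 29, 32, 27, 10 → 5
34 → 29, 32, 27, 10 → 4
29 → 27, 10 → 2
32 → 27, 10 → 2
27 → 10 → 1
36 → 10 → 1
10 → none → 0
Sum: 0 + 3 + 5 + 4 + 2 + 2 + 1 + 1 + 0 = 18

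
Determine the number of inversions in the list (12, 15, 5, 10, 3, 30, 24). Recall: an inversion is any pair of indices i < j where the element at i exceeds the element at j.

There are 9 inversions.

Count, for each position, how many later elements it exceeds:
12 → 5, 10, 3 → 3
15 → 5, 10, 3 → 3
5 → 3 → 1
10 → 3 → 1
3 → none → 0
30 → 24 → 1
24 → none → 0
Sum: 3 + 3 + 1 + 1 + 0 + 1 + 0 = 9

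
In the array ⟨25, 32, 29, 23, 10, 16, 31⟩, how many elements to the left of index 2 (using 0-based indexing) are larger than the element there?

1

The element at index 2 is 29.
Elements before it: 25, 32
Those larger than 29: 32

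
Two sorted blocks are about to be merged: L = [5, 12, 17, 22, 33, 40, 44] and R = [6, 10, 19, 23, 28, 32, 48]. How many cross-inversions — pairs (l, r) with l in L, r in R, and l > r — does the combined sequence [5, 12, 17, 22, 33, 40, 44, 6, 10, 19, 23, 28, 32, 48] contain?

There are 25 cross-inversions.

Take each right-half value and tally the left-half values above it:
r = 6: 12, 17, 22, 33, 40, 44 → 6
r = 10: 12, 17, 22, 33, 40, 44 → 6
r = 19: 22, 33, 40, 44 → 4
r = 23: 33, 40, 44 → 3
r = 28: 33, 40, 44 → 3
r = 32: 33, 40, 44 → 3
r = 48: none → 0
Cross-inversions: 6 + 6 + 4 + 3 + 3 + 3 + 0 = 25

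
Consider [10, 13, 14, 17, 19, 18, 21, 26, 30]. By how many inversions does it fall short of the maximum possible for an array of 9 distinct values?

Maximum inversions for 9 distinct elements is C(9, 2) = 9·8/2 = 36.
Current inversions — for each element, count later smaller elements:
10: 0
13: 0
14: 0
17: 0
19: 1
18: 0
21: 0
26: 0
30: 0
Current total: 0 + 0 + 0 + 0 + 1 + 0 + 0 + 0 + 0 = 1
Shortfall: 36 − 1 = 35

35 inversions short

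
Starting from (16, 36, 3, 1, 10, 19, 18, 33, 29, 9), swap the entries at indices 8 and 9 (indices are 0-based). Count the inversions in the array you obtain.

19

Positions 8 and 9 hold 29 and 9; after swapping, the array is [16, 36, 3, 1, 10, 19, 18, 33, 9, 29].
Element-by-element contributions:
16: 4
36: 8
3: 1
1: 0
10: 1
19: 2
18: 1
33: 2
9: 0
29: 0
Sum: 4 + 8 + 1 + 0 + 1 + 2 + 1 + 2 + 0 + 0 = 19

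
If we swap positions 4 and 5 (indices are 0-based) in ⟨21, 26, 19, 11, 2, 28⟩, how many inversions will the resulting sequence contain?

Positions 4 and 5 hold 2 and 28; after swapping, the array is [21, 26, 19, 11, 28, 2].
Element-by-element contributions:
21: 3
26: 3
19: 2
11: 1
28: 1
2: 0
Sum: 3 + 3 + 2 + 1 + 1 + 0 = 10

10 inversions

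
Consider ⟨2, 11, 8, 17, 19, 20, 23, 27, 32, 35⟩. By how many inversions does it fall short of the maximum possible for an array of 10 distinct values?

Maximum inversions for 10 distinct elements is C(10, 2) = 10·9/2 = 45.
Current inversions — for each element, count later smaller elements:
2: 0
11: 1
8: 0
17: 0
19: 0
20: 0
23: 0
27: 0
32: 0
35: 0
Current total: 0 + 1 + 0 + 0 + 0 + 0 + 0 + 0 + 0 + 0 = 1
Shortfall: 45 − 1 = 44

44 inversions short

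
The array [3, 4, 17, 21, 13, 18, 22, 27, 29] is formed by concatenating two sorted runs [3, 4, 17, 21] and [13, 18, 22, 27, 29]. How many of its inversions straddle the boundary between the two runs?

For each element r of the right run, count left-run elements greater than r:
r = 13: 17, 21 → 2
r = 18: 21 → 1
r = 22: none → 0
r = 27: none → 0
r = 29: none → 0
Cross-inversions: 2 + 1 + 0 + 0 + 0 = 3

3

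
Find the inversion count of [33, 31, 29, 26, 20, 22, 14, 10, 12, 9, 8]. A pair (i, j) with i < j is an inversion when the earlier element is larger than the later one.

There are 53 inversions.

Element-by-element contributions:
33: 10
31: 9
29: 8
26: 7
20: 5
22: 5
14: 4
10: 2
12: 2
9: 1
8: 0
Sum: 10 + 9 + 8 + 7 + 5 + 5 + 4 + 2 + 2 + 1 + 0 = 53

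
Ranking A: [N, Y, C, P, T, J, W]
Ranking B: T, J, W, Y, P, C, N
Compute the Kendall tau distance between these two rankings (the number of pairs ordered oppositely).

Assign each item its position (1..7) in the first ordering, then rewrite the second ordering as that position sequence:
positions: N→1, Y→2, C→3, P→4, T→5, J→6, W→7
second ordering as positions: [5, 6, 7, 2, 4, 3, 1]
Discordant pairs = inversions in this position sequence.
5: 2, 4, 3, 1 → 4
6: 2, 4, 3, 1 → 4
7: 2, 4, 3, 1 → 4
2: 1 → 1
4: 3, 1 → 2
3: 1 → 1
1: 0
Total: 4 + 4 + 4 + 1 + 2 + 1 + 0 = 16

16 discordant pairs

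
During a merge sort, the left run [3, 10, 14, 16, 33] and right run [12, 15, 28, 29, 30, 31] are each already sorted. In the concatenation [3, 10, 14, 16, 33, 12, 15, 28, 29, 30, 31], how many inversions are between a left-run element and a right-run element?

9 cross-inversions

Count, for every r in R, how many entries of L exceed r:
r = 12: 14, 16, 33 → 3
r = 15: 16, 33 → 2
r = 28: 33 → 1
r = 29: 33 → 1
r = 30: 33 → 1
r = 31: 33 → 1
Cross-inversions: 3 + 2 + 1 + 1 + 1 + 1 = 9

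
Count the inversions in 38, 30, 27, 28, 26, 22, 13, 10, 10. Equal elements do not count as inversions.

Element-by-element contributions:
38 → 30, 27, 28, 26, 22, 13, 10, 10 → 8
30 → 27, 28, 26, 22, 13, 10, 10 → 7
27 → 26, 22, 13, 10, 10 → 5
28 → 26, 22, 13, 10, 10 → 5
26 → 22, 13, 10, 10 → 4
22 → 13, 10, 10 → 3
13 → 10, 10 → 2
10 → none → 0
10 → none → 0
Sum: 8 + 7 + 5 + 5 + 4 + 3 + 2 + 0 + 0 = 34

34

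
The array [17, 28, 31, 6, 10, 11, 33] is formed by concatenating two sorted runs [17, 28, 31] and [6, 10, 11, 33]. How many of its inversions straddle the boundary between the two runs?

Take each right-half value and tally the left-half values above it:
r = 6: 17, 28, 31 → 3
r = 10: 17, 28, 31 → 3
r = 11: 17, 28, 31 → 3
r = 33: none → 0
Cross-inversions: 3 + 3 + 3 + 0 = 9

9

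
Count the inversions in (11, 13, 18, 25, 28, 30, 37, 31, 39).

1

Sweep left to right; for each value list the smaller values that follow it:
11 → none → 0
13 → none → 0
18 → none → 0
25 → none → 0
28 → none → 0
30 → none → 0
37 → 31 → 1
31 → none → 0
39 → none → 0
Sum: 0 + 0 + 0 + 0 + 0 + 0 + 1 + 0 + 0 = 1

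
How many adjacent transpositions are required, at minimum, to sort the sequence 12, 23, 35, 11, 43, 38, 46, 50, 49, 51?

5 adjacent swaps

Each adjacent swap fixes exactly one inversion, so the minimum swap count equals the number of inversions.
Count inversions — for each element, later elements that are smaller:
12: 11 → 1
23: 11 → 1
35: 11 → 1
11: none → 0
43: 38 → 1
38: none → 0
46: none → 0
50: 49 → 1
49: none → 0
51: none → 0
Total inversions: 1 + 1 + 1 + 0 + 1 + 0 + 0 + 1 + 0 + 0 = 5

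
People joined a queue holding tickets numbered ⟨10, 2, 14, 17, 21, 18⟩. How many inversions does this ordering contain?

Listing every pair i<j with a[i]>a[j] (using 0-based positions):
(0,1): 10 > 2
(4,5): 21 > 18
That's 2 pairs.

There are 2 inversions.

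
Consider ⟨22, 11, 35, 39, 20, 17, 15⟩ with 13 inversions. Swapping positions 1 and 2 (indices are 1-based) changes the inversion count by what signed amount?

Positions 1 and 2 hold 22 and 11; after swapping, the array is [11, 22, 35, 39, 20, 17, 15].
Count, for each position, how many later elements it exceeds:
11: 0
22: 3
35: 3
39: 3
20: 2
17: 1
15: 0
Sum: 0 + 3 + 3 + 3 + 2 + 1 + 0 = 12
Change: 12 − 13 = -1

-1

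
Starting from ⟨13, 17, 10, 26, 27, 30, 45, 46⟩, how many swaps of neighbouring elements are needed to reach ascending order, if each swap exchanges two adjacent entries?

The minimum number of adjacent swaps to sort an array equals its inversion count, since every such swap removes exactly one inversion.
Count inversions — for each element, later elements that are smaller:
13: 10 → 1
17: 10 → 1
10: none → 0
26: none → 0
27: none → 0
30: none → 0
45: none → 0
46: none → 0
Total inversions: 1 + 1 + 0 + 0 + 0 + 0 + 0 + 0 = 2

2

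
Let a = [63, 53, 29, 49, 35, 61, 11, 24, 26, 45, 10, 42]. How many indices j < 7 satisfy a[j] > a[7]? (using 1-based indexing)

The element at index 7 is 11.
Elements before it: 63, 53, 29, 49, 35, 61
Those larger than 11: 63, 53, 29, 49, 35, 61

6 such elements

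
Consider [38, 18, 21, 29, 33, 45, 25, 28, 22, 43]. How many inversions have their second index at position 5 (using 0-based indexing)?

0 such elements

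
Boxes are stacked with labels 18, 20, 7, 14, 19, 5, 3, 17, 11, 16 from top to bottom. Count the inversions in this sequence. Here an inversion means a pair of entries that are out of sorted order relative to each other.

28 out-of-order pairs

For each element, count later entries that are smaller:
18 → 7, 14, 5, 3, 17, 11, 16 → 7
20 → 7, 14, 19, 5, 3, 17, 11, 16 → 8
7 → 5, 3 → 2
14 → 5, 3, 11 → 3
19 → 5, 3, 17, 11, 16 → 5
5 → 3 → 1
3 → none → 0
17 → 11, 16 → 2
11 → none → 0
16 → none → 0
Sum: 7 + 8 + 2 + 3 + 5 + 1 + 0 + 2 + 0 + 0 = 28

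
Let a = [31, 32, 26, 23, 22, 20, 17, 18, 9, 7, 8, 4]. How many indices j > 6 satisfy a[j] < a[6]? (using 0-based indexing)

4 such elements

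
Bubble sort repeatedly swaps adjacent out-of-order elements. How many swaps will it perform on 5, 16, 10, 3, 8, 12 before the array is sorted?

The minimum number of adjacent swaps to sort an array equals its inversion count, since every such swap removes exactly one inversion.
Count inversions — for each element, later elements that are smaller:
5: 3 → 1
16: 10, 3, 8, 12 → 4
10: 3, 8 → 2
3: none → 0
8: none → 0
12: none → 0
Total inversions: 1 + 4 + 2 + 0 + 0 + 0 = 7

7 swaps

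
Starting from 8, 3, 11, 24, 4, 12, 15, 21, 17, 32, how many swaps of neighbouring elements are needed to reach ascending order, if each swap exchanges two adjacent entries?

9

The minimum number of adjacent swaps to sort an array equals its inversion count, since every such swap removes exactly one inversion.
Count inversions — for each element, later elements that are smaller:
8: 3, 4 → 2
3: none → 0
11: 4 → 1
24: 4, 12, 15, 21, 17 → 5
4: none → 0
12: none → 0
15: none → 0
21: 17 → 1
17: none → 0
32: none → 0
Total inversions: 2 + 0 + 1 + 5 + 0 + 0 + 0 + 1 + 0 + 0 = 9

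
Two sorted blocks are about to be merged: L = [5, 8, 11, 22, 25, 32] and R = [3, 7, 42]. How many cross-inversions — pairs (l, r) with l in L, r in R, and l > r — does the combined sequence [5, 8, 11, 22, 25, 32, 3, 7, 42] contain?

11 split inversions

Take each right-half value and tally the left-half values above it:
r = 3: 5, 8, 11, 22, 25, 32 → 6
r = 7: 8, 11, 22, 25, 32 → 5
r = 42: none → 0
Cross-inversions: 6 + 5 + 0 = 11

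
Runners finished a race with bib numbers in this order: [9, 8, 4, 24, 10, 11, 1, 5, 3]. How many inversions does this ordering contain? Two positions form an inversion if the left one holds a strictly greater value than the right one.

Sweep left to right; for each value list the smaller values that follow it:
9 → 8, 4, 1, 5, 3 → 5
8 → 4, 1, 5, 3 → 4
4 → 1, 3 → 2
24 → 10, 11, 1, 5, 3 → 5
10 → 1, 5, 3 → 3
11 → 1, 5, 3 → 3
1 → none → 0
5 → 3 → 1
3 → none → 0
Sum: 5 + 4 + 2 + 5 + 3 + 3 + 0 + 1 + 0 = 23

23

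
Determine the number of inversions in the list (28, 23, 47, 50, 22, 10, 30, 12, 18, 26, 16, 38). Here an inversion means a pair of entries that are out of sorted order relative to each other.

38

Element-by-element contributions:
28 → 23, 22, 10, 12, 18, 26, 16 → 7
23 → 22, 10, 12, 18, 16 → 5
47 → 22, 10, 30, 12, 18, 26, 16, 38 → 8
50 → 22, 10, 30, 12, 18, 26, 16, 38 → 8
22 → 10, 12, 18, 16 → 4
10 → none → 0
30 → 12, 18, 26, 16 → 4
12 → none → 0
18 → 16 → 1
26 → 16 → 1
16 → none → 0
38 → none → 0
Sum: 7 + 5 + 8 + 8 + 4 + 0 + 4 + 0 + 1 + 1 + 0 + 0 = 38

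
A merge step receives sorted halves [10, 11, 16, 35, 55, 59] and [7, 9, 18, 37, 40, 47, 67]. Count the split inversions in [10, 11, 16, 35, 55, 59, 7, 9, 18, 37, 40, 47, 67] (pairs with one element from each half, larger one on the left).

There are 21 split inversions.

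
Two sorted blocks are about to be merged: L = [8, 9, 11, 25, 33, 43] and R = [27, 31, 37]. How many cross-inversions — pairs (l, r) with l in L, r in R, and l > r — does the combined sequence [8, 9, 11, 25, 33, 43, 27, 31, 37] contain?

5

For each element r of the right run, count left-run elements greater than r:
r = 27: 33, 43 → 2
r = 31: 33, 43 → 2
r = 37: 43 → 1
Cross-inversions: 2 + 2 + 1 = 5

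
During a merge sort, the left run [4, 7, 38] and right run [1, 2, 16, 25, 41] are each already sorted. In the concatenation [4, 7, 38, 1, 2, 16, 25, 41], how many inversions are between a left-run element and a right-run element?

8

For each element r of the right run, count left-run elements greater than r:
r = 1: 4, 7, 38 → 3
r = 2: 4, 7, 38 → 3
r = 16: 38 → 1
r = 25: 38 → 1
r = 41: none → 0
Cross-inversions: 3 + 3 + 1 + 1 + 0 = 8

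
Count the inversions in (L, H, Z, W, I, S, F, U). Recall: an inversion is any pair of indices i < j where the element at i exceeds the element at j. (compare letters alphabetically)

15 inversions

Count, for each position, how many later elements it exceeds:
L → H, I, F → 3
H → F → 1
Z → W, I, S, F, U → 5
W → I, S, F, U → 4
I → F → 1
S → F → 1
F → none → 0
U → none → 0
Sum: 3 + 1 + 5 + 4 + 1 + 1 + 0 + 0 = 15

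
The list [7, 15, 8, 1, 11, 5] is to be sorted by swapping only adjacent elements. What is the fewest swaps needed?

9

The minimum number of adjacent swaps to sort an array equals its inversion count, since every such swap removes exactly one inversion.
Count inversions — for each element, later elements that are smaller:
7: 1, 5 → 2
15: 8, 1, 11, 5 → 4
8: 1, 5 → 2
1: none → 0
11: 5 → 1
5: none → 0
Total inversions: 2 + 4 + 2 + 0 + 1 + 0 = 9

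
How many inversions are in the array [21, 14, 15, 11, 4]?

9

Element-by-element contributions:
21: 4
14: 2
15: 2
11: 1
4: 0
Sum: 4 + 2 + 2 + 1 + 0 = 9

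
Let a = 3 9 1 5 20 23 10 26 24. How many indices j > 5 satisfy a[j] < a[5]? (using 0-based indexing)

1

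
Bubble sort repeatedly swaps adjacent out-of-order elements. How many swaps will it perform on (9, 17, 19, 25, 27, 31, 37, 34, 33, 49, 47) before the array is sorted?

4

The minimum number of adjacent swaps to sort an array equals its inversion count, since every such swap removes exactly one inversion.
Count inversions — for each element, later elements that are smaller:
9: none → 0
17: none → 0
19: none → 0
25: none → 0
27: none → 0
31: none → 0
37: 34, 33 → 2
34: 33 → 1
33: none → 0
49: 47 → 1
47: none → 0
Total inversions: 0 + 0 + 0 + 0 + 0 + 0 + 2 + 1 + 0 + 1 + 0 = 4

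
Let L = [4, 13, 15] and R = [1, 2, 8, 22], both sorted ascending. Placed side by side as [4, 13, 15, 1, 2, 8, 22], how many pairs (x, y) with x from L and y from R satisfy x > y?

There are 8 cross-inversions.

Count, for every r in R, how many entries of L exceed r:
r = 1: 4, 13, 15 → 3
r = 2: 4, 13, 15 → 3
r = 8: 13, 15 → 2
r = 22: none → 0
Cross-inversions: 3 + 3 + 2 + 0 = 8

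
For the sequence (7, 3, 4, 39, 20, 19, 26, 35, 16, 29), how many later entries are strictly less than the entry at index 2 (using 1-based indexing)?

0

The element at index 2 is 3.
Elements after it: 4, 39, 20, 19, 26, 35, 16, 29
None of them are smaller than 3.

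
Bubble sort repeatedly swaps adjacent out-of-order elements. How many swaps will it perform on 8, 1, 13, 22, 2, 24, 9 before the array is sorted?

The minimum number of adjacent swaps to sort an array equals its inversion count, since every such swap removes exactly one inversion.
Count inversions — for each element, later elements that are smaller:
8: 1, 2 → 2
1: none → 0
13: 2, 9 → 2
22: 2, 9 → 2
2: none → 0
24: 9 → 1
9: none → 0
Total inversions: 2 + 0 + 2 + 2 + 0 + 1 + 0 = 7

7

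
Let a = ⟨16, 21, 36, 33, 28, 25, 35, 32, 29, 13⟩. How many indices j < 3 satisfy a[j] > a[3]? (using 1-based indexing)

0

The element at index 3 is 36.
Elements before it: 16, 21
None of them are larger than 36.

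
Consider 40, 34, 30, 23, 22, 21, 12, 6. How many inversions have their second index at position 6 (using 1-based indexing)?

5 such elements

The element at index 6 is 21.
Elements before it: 40, 34, 30, 23, 22
Those larger than 21: 40, 34, 30, 23, 22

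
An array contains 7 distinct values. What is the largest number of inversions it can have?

The maximum occurs when the array is in strictly decreasing order: every one of the C(7, 2) pairs is inverted.
C(7, 2) = 7·6/2 = 21

21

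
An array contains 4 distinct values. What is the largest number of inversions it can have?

6 inversions

A reversed (strictly descending) arrangement makes every pair an inversion, giving C(4, 2) inversions.
C(4, 2) = 4·3/2 = 6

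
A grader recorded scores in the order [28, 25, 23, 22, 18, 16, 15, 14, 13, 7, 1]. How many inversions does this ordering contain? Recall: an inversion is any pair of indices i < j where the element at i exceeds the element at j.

Count, for each position, how many later elements it exceeds:
28 → 25, 23, 22, 18, 16, 15, 14, 13, 7, 1 → 10
25 → 23, 22, 18, 16, 15, 14, 13, 7, 1 → 9
23 → 22, 18, 16, 15, 14, 13, 7, 1 → 8
22 → 18, 16, 15, 14, 13, 7, 1 → 7
18 → 16, 15, 14, 13, 7, 1 → 6
16 → 15, 14, 13, 7, 1 → 5
15 → 14, 13, 7, 1 → 4
14 → 13, 7, 1 → 3
13 → 7, 1 → 2
7 → 1 → 1
1 → none → 0
Sum: 10 + 9 + 8 + 7 + 6 + 5 + 4 + 3 + 2 + 1 + 0 = 55

Inversions: 55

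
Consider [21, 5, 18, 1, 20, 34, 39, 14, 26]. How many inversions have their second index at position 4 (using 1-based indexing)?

3 such elements

The element at index 4 is 1.
Elements before it: 21, 5, 18
Those larger than 1: 21, 5, 18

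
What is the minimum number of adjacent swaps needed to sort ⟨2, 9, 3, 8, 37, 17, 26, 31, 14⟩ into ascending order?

The minimum number of adjacent swaps to sort an array equals its inversion count, since every such swap removes exactly one inversion.
Count inversions — for each element, later elements that are smaller:
2: none → 0
9: 3, 8 → 2
3: none → 0
8: none → 0
37: 17, 26, 31, 14 → 4
17: 14 → 1
26: 14 → 1
31: 14 → 1
14: none → 0
Total inversions: 0 + 2 + 0 + 0 + 4 + 1 + 1 + 1 + 0 = 9

9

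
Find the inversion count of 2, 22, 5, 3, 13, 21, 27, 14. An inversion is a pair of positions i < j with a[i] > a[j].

There are 8 inversions.

For each element, count later entries that are smaller:
2 → none → 0
22 → 5, 3, 13, 21, 14 → 5
5 → 3 → 1
3 → none → 0
13 → none → 0
21 → 14 → 1
27 → 14 → 1
14 → none → 0
Sum: 0 + 5 + 1 + 0 + 0 + 1 + 1 + 0 = 8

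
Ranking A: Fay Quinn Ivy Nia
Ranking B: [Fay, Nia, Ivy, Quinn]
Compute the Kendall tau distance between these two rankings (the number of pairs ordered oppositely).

3 discordant pairs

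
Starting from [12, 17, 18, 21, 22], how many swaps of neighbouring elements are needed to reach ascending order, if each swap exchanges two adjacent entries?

There are 0 adjacent swaps.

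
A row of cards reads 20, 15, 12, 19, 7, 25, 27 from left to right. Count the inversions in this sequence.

8 inversions

Out-of-order index pairs (0-indexed):
(0,1): 20 > 15
(0,2): 20 > 12
(0,3): 20 > 19
(0,4): 20 > 7
(1,2): 15 > 12
(1,4): 15 > 7
(2,4): 12 > 7
(3,4): 19 > 7
That's 8 pairs.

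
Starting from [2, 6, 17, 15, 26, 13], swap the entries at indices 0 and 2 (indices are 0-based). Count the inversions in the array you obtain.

Positions 0 and 2 hold 2 and 17; after swapping, the array is [17, 6, 2, 15, 26, 13].
For each element, count later entries that are smaller:
17 → 6, 2, 15, 13 → 4
6 → 2 → 1
2 → none → 0
15 → 13 → 1
26 → 13 → 1
13 → none → 0
Sum: 4 + 1 + 0 + 1 + 1 + 0 = 7

7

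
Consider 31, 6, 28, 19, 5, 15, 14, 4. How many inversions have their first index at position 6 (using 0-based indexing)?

1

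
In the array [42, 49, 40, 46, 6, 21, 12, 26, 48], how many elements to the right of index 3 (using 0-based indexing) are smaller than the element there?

4 such elements

The element at index 3 is 46.
Elements after it: 6, 21, 12, 26, 48
Those smaller than 46: 6, 21, 12, 26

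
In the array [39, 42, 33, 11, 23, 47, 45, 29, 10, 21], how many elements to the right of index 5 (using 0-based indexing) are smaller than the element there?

4

The element at index 5 is 47.
Elements after it: 45, 29, 10, 21
Those smaller than 47: 45, 29, 10, 21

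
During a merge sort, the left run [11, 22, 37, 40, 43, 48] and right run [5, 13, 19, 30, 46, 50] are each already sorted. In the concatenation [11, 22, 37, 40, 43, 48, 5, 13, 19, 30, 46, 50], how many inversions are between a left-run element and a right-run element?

For each element r of the right run, count left-run elements greater than r:
r = 5: 11, 22, 37, 40, 43, 48 → 6
r = 13: 22, 37, 40, 43, 48 → 5
r = 19: 22, 37, 40, 43, 48 → 5
r = 30: 37, 40, 43, 48 → 4
r = 46: 48 → 1
r = 50: none → 0
Cross-inversions: 6 + 5 + 5 + 4 + 1 + 0 = 21

21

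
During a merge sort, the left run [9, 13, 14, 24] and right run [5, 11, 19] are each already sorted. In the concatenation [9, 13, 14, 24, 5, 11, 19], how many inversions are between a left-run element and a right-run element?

Count, for every r in R, how many entries of L exceed r:
r = 5: 9, 13, 14, 24 → 4
r = 11: 13, 14, 24 → 3
r = 19: 24 → 1
Cross-inversions: 4 + 3 + 1 = 8

Split inversions: 8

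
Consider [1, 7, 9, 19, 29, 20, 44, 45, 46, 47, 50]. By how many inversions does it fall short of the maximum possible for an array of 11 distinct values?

54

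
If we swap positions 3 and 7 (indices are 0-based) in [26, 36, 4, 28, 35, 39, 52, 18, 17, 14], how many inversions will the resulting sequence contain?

Positions 3 and 7 hold 28 and 18; after swapping, the array is [26, 36, 4, 18, 35, 39, 52, 28, 17, 14].
Element-by-element contributions:
26: 4
36: 6
4: 0
18: 2
35: 3
39: 3
52: 3
28: 2
17: 1
14: 0
Sum: 4 + 6 + 0 + 2 + 3 + 3 + 3 + 2 + 1 + 0 = 24

24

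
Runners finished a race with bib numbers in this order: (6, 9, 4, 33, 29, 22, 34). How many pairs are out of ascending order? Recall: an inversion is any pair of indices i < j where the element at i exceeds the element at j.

5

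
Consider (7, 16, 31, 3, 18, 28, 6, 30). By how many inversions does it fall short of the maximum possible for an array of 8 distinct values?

17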